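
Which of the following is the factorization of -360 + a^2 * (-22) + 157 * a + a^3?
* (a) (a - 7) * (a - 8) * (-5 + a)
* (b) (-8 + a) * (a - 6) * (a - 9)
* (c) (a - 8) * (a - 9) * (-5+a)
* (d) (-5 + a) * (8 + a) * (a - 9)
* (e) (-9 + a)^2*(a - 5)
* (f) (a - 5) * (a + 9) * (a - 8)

We need to factor -360 + a^2 * (-22) + 157 * a + a^3.
The factored form is (a - 8) * (a - 9) * (-5+a).
c) (a - 8) * (a - 9) * (-5+a)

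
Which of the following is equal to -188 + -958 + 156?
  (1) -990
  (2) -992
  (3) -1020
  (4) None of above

First: -188 + -958 = -1146
Then: -1146 + 156 = -990
1) -990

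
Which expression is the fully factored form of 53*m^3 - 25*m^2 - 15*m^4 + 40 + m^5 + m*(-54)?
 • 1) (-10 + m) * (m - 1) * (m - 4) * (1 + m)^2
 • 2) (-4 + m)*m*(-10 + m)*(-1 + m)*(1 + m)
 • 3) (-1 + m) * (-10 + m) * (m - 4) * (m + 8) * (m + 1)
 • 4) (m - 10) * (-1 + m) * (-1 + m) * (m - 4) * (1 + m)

We need to factor 53*m^3 - 25*m^2 - 15*m^4 + 40 + m^5 + m*(-54).
The factored form is (m - 10) * (-1 + m) * (-1 + m) * (m - 4) * (1 + m).
4) (m - 10) * (-1 + m) * (-1 + m) * (m - 4) * (1 + m)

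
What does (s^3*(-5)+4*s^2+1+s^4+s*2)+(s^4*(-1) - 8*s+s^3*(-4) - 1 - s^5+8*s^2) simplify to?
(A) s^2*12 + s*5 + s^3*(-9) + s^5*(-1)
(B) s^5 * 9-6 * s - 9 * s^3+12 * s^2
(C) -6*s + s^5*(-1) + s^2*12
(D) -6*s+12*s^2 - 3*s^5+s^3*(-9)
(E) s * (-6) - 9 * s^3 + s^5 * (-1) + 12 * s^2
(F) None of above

Adding the polynomials and combining like terms:
(s^3*(-5) + 4*s^2 + 1 + s^4 + s*2) + (s^4*(-1) - 8*s + s^3*(-4) - 1 - s^5 + 8*s^2)
= s * (-6) - 9 * s^3 + s^5 * (-1) + 12 * s^2
E) s * (-6) - 9 * s^3 + s^5 * (-1) + 12 * s^2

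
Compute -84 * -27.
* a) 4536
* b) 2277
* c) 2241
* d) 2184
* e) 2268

-84 * -27 = 2268
e) 2268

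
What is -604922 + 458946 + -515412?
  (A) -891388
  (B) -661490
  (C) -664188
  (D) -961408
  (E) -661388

First: -604922 + 458946 = -145976
Then: -145976 + -515412 = -661388
E) -661388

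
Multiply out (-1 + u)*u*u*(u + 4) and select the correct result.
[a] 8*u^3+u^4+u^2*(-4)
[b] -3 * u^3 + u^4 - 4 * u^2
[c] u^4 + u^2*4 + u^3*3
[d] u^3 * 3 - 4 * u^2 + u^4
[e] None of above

Expanding (-1 + u)*u*u*(u + 4):
= u^3 * 3 - 4 * u^2 + u^4
d) u^3 * 3 - 4 * u^2 + u^4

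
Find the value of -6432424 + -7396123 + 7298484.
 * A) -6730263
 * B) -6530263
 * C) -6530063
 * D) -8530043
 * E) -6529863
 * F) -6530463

First: -6432424 + -7396123 = -13828547
Then: -13828547 + 7298484 = -6530063
C) -6530063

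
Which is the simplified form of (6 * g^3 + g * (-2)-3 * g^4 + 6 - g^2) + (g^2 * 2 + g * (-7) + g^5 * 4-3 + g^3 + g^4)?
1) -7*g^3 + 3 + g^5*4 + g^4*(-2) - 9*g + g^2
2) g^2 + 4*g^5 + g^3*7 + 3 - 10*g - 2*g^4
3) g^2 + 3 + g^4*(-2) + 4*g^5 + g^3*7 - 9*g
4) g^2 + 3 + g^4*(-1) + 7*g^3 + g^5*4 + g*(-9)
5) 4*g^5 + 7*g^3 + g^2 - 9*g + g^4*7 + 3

Adding the polynomials and combining like terms:
(6*g^3 + g*(-2) - 3*g^4 + 6 - g^2) + (g^2*2 + g*(-7) + g^5*4 - 3 + g^3 + g^4)
= g^2 + 3 + g^4*(-2) + 4*g^5 + g^3*7 - 9*g
3) g^2 + 3 + g^4*(-2) + 4*g^5 + g^3*7 - 9*g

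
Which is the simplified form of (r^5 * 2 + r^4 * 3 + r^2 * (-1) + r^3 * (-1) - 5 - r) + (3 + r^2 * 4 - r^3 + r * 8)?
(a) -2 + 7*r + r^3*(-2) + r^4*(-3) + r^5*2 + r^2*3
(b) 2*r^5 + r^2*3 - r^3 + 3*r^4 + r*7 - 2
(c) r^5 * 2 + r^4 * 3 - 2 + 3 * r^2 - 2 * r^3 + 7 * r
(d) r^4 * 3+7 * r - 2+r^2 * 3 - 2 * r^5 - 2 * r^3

Adding the polynomials and combining like terms:
(r^5*2 + r^4*3 + r^2*(-1) + r^3*(-1) - 5 - r) + (3 + r^2*4 - r^3 + r*8)
= r^5 * 2 + r^4 * 3 - 2 + 3 * r^2 - 2 * r^3 + 7 * r
c) r^5 * 2 + r^4 * 3 - 2 + 3 * r^2 - 2 * r^3 + 7 * r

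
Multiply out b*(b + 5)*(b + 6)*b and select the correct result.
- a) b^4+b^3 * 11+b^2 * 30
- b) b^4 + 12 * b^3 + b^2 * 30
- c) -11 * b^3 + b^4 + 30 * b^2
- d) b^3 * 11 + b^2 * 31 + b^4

Expanding b*(b + 5)*(b + 6)*b:
= b^4+b^3 * 11+b^2 * 30
a) b^4+b^3 * 11+b^2 * 30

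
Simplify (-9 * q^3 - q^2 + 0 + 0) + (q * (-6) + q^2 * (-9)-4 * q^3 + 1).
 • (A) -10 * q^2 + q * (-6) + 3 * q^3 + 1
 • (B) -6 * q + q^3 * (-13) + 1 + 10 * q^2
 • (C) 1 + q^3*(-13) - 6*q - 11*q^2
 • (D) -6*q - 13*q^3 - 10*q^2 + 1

Adding the polynomials and combining like terms:
(-9*q^3 - q^2 + 0 + 0) + (q*(-6) + q^2*(-9) - 4*q^3 + 1)
= -6*q - 13*q^3 - 10*q^2 + 1
D) -6*q - 13*q^3 - 10*q^2 + 1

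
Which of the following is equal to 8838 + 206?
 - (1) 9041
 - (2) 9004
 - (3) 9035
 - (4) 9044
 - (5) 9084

8838 + 206 = 9044
4) 9044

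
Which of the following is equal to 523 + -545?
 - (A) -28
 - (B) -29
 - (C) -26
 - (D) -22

523 + -545 = -22
D) -22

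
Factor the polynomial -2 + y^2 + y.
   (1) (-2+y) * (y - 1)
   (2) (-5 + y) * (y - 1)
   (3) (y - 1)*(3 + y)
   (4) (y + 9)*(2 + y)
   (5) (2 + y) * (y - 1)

We need to factor -2 + y^2 + y.
The factored form is (2 + y) * (y - 1).
5) (2 + y) * (y - 1)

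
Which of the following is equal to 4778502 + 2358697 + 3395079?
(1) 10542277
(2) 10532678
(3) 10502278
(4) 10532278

First: 4778502 + 2358697 = 7137199
Then: 7137199 + 3395079 = 10532278
4) 10532278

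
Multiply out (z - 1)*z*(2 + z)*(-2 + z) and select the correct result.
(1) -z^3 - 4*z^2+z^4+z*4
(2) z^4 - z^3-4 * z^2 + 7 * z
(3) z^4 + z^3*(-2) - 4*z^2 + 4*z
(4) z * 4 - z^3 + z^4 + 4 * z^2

Expanding (z - 1)*z*(2 + z)*(-2 + z):
= -z^3 - 4*z^2+z^4+z*4
1) -z^3 - 4*z^2+z^4+z*4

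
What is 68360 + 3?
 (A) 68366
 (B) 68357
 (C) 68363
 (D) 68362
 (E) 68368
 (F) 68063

68360 + 3 = 68363
C) 68363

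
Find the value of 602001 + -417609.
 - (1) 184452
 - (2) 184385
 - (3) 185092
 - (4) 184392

602001 + -417609 = 184392
4) 184392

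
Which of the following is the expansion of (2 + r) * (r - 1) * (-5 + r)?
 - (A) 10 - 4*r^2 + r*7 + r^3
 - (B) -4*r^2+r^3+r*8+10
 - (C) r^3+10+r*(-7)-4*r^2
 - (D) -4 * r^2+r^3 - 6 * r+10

Expanding (2 + r) * (r - 1) * (-5 + r):
= r^3+10+r*(-7)-4*r^2
C) r^3+10+r*(-7)-4*r^2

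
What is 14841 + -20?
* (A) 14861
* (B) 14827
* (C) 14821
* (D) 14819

14841 + -20 = 14821
C) 14821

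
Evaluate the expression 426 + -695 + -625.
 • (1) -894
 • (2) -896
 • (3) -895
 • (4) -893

First: 426 + -695 = -269
Then: -269 + -625 = -894
1) -894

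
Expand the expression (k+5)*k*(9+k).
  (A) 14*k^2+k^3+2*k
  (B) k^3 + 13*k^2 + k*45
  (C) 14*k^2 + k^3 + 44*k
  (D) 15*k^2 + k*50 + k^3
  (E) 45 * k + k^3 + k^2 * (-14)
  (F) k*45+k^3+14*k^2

Expanding (k+5)*k*(9+k):
= k*45+k^3+14*k^2
F) k*45+k^3+14*k^2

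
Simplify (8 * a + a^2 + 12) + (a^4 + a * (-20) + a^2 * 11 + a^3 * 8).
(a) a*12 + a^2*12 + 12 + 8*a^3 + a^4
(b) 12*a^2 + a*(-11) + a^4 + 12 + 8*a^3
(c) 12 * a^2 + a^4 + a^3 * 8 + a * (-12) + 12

Adding the polynomials and combining like terms:
(8*a + a^2 + 12) + (a^4 + a*(-20) + a^2*11 + a^3*8)
= 12 * a^2 + a^4 + a^3 * 8 + a * (-12) + 12
c) 12 * a^2 + a^4 + a^3 * 8 + a * (-12) + 12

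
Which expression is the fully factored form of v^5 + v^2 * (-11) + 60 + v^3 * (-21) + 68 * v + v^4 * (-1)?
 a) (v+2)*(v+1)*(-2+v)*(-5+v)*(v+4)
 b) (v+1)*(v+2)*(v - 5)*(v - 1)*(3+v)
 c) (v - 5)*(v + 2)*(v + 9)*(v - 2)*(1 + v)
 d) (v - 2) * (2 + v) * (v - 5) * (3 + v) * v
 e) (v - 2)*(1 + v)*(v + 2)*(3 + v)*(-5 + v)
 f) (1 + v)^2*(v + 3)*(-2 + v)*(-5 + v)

We need to factor v^5 + v^2 * (-11) + 60 + v^3 * (-21) + 68 * v + v^4 * (-1).
The factored form is (v - 2)*(1 + v)*(v + 2)*(3 + v)*(-5 + v).
e) (v - 2)*(1 + v)*(v + 2)*(3 + v)*(-5 + v)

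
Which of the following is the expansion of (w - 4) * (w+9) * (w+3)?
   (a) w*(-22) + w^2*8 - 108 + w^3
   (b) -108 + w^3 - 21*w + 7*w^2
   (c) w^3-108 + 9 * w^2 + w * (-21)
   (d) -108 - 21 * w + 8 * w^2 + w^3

Expanding (w - 4) * (w+9) * (w+3):
= -108 - 21 * w + 8 * w^2 + w^3
d) -108 - 21 * w + 8 * w^2 + w^3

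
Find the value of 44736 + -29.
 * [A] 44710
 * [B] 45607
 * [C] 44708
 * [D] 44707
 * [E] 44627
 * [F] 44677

44736 + -29 = 44707
D) 44707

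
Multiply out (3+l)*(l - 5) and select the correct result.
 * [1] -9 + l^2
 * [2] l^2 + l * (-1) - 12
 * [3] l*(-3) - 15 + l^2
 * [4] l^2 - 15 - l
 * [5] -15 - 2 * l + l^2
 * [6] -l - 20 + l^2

Expanding (3+l)*(l - 5):
= -15 - 2 * l + l^2
5) -15 - 2 * l + l^2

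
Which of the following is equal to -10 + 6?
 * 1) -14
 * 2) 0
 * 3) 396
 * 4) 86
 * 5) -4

-10 + 6 = -4
5) -4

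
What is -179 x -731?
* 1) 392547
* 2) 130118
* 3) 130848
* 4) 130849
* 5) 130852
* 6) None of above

-179 * -731 = 130849
4) 130849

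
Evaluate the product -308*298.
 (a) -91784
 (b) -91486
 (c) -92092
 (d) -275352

-308 * 298 = -91784
a) -91784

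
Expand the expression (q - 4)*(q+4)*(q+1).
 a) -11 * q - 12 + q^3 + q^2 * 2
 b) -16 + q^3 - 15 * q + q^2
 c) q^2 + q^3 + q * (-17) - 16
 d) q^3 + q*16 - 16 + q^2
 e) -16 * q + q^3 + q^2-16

Expanding (q - 4)*(q+4)*(q+1):
= -16 * q + q^3 + q^2-16
e) -16 * q + q^3 + q^2-16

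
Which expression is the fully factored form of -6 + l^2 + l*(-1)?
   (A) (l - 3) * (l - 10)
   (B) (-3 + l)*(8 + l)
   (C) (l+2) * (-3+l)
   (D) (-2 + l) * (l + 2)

We need to factor -6 + l^2 + l*(-1).
The factored form is (l+2) * (-3+l).
C) (l+2) * (-3+l)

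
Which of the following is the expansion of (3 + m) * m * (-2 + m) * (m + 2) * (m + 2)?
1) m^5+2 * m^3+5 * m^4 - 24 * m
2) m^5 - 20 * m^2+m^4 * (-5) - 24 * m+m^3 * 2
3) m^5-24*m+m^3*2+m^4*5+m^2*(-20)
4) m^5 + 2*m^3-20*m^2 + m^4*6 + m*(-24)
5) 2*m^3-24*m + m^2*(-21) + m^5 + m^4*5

Expanding (3 + m) * m * (-2 + m) * (m + 2) * (m + 2):
= m^5-24*m+m^3*2+m^4*5+m^2*(-20)
3) m^5-24*m+m^3*2+m^4*5+m^2*(-20)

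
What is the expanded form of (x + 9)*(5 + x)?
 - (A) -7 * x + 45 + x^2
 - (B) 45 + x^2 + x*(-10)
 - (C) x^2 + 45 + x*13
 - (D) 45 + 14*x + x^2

Expanding (x + 9)*(5 + x):
= 45 + 14*x + x^2
D) 45 + 14*x + x^2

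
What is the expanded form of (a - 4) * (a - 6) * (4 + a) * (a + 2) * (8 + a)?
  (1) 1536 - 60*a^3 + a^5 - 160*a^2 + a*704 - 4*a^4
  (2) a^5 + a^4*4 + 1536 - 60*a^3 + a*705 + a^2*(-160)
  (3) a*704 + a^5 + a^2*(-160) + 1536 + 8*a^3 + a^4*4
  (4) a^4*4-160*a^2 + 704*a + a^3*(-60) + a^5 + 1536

Expanding (a - 4) * (a - 6) * (4 + a) * (a + 2) * (8 + a):
= a^4*4-160*a^2 + 704*a + a^3*(-60) + a^5 + 1536
4) a^4*4-160*a^2 + 704*a + a^3*(-60) + a^5 + 1536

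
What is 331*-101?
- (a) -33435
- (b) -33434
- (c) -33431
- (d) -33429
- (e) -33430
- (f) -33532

331 * -101 = -33431
c) -33431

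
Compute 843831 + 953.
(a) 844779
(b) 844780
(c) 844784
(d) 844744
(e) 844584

843831 + 953 = 844784
c) 844784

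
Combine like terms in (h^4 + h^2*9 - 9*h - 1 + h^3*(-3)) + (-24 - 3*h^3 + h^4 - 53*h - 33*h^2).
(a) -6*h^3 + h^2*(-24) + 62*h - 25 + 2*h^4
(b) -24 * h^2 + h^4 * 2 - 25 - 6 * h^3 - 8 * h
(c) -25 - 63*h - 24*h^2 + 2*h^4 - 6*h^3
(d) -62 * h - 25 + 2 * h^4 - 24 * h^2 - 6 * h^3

Adding the polynomials and combining like terms:
(h^4 + h^2*9 - 9*h - 1 + h^3*(-3)) + (-24 - 3*h^3 + h^4 - 53*h - 33*h^2)
= -62 * h - 25 + 2 * h^4 - 24 * h^2 - 6 * h^3
d) -62 * h - 25 + 2 * h^4 - 24 * h^2 - 6 * h^3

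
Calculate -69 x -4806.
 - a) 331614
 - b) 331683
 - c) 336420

-69 * -4806 = 331614
a) 331614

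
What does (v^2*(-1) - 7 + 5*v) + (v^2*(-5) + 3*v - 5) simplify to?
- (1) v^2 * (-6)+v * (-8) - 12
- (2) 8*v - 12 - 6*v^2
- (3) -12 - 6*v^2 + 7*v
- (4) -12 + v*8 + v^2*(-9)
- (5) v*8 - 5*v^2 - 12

Adding the polynomials and combining like terms:
(v^2*(-1) - 7 + 5*v) + (v^2*(-5) + 3*v - 5)
= 8*v - 12 - 6*v^2
2) 8*v - 12 - 6*v^2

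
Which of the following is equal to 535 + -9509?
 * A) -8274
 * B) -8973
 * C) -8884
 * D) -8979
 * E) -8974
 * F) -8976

535 + -9509 = -8974
E) -8974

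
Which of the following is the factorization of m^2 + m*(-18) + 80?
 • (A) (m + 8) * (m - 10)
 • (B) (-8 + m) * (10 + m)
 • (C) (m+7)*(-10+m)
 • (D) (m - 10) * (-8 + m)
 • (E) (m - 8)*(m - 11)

We need to factor m^2 + m*(-18) + 80.
The factored form is (m - 10) * (-8 + m).
D) (m - 10) * (-8 + m)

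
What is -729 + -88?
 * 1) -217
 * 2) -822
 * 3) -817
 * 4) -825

-729 + -88 = -817
3) -817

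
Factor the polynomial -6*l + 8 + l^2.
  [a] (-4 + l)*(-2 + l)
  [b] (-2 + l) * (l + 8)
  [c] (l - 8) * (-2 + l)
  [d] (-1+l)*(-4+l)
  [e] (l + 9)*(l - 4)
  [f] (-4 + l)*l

We need to factor -6*l + 8 + l^2.
The factored form is (-4 + l)*(-2 + l).
a) (-4 + l)*(-2 + l)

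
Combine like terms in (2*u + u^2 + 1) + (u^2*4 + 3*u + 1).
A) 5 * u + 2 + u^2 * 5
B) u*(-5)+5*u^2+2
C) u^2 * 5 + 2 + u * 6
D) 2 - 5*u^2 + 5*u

Adding the polynomials and combining like terms:
(2*u + u^2 + 1) + (u^2*4 + 3*u + 1)
= 5 * u + 2 + u^2 * 5
A) 5 * u + 2 + u^2 * 5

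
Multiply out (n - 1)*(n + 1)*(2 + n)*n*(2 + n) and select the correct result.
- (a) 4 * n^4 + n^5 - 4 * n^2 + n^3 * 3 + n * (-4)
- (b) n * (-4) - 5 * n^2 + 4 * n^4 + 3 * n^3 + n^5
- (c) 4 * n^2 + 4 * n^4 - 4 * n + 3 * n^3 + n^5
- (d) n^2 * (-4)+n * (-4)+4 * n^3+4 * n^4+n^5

Expanding (n - 1)*(n + 1)*(2 + n)*n*(2 + n):
= 4 * n^4 + n^5 - 4 * n^2 + n^3 * 3 + n * (-4)
a) 4 * n^4 + n^5 - 4 * n^2 + n^3 * 3 + n * (-4)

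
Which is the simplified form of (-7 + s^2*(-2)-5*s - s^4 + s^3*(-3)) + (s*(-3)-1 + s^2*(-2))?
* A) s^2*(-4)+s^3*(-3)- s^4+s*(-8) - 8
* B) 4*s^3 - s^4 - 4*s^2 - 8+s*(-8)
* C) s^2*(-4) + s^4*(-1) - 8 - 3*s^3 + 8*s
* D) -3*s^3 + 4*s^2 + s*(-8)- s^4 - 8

Adding the polynomials and combining like terms:
(-7 + s^2*(-2) - 5*s - s^4 + s^3*(-3)) + (s*(-3) - 1 + s^2*(-2))
= s^2*(-4)+s^3*(-3)- s^4+s*(-8) - 8
A) s^2*(-4)+s^3*(-3)- s^4+s*(-8) - 8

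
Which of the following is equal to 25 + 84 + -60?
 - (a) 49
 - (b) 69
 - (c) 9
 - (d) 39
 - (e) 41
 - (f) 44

First: 25 + 84 = 109
Then: 109 + -60 = 49
a) 49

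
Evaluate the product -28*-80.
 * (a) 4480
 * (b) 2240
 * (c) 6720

-28 * -80 = 2240
b) 2240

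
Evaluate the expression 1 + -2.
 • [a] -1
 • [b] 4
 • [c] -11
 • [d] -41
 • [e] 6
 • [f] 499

1 + -2 = -1
a) -1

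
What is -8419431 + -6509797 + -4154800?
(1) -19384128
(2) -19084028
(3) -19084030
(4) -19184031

First: -8419431 + -6509797 = -14929228
Then: -14929228 + -4154800 = -19084028
2) -19084028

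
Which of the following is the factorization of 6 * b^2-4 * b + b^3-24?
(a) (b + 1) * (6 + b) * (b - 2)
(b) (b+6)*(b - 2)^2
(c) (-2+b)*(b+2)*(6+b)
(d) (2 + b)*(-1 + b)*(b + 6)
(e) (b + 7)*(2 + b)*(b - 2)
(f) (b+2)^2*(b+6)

We need to factor 6 * b^2-4 * b + b^3-24.
The factored form is (-2+b)*(b+2)*(6+b).
c) (-2+b)*(b+2)*(6+b)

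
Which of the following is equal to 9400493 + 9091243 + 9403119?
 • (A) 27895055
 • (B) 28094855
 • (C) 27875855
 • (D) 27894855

First: 9400493 + 9091243 = 18491736
Then: 18491736 + 9403119 = 27894855
D) 27894855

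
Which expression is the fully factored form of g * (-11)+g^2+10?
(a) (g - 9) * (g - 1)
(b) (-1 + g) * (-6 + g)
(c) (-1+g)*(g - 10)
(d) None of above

We need to factor g * (-11)+g^2+10.
The factored form is (-1+g)*(g - 10).
c) (-1+g)*(g - 10)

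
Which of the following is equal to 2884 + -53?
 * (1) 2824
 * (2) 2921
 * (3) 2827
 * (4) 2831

2884 + -53 = 2831
4) 2831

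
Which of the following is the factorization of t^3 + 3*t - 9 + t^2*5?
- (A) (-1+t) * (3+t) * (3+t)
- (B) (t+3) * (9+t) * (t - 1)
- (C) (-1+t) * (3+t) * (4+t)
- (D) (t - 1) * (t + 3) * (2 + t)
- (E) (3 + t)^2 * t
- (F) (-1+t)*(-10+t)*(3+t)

We need to factor t^3 + 3*t - 9 + t^2*5.
The factored form is (-1+t) * (3+t) * (3+t).
A) (-1+t) * (3+t) * (3+t)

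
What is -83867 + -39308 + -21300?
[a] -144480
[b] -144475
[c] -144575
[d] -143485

First: -83867 + -39308 = -123175
Then: -123175 + -21300 = -144475
b) -144475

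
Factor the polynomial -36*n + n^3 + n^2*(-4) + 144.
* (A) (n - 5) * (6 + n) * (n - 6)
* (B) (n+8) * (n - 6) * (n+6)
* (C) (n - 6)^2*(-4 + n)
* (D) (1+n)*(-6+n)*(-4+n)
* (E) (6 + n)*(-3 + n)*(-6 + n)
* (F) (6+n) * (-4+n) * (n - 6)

We need to factor -36*n + n^3 + n^2*(-4) + 144.
The factored form is (6+n) * (-4+n) * (n - 6).
F) (6+n) * (-4+n) * (n - 6)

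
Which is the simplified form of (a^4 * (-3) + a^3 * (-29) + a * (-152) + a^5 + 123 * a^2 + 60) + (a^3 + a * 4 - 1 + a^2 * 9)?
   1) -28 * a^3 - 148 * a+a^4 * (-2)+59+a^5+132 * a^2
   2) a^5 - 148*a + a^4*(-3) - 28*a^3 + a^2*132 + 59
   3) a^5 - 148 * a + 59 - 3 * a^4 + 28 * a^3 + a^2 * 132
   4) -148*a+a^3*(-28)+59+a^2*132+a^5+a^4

Adding the polynomials and combining like terms:
(a^4*(-3) + a^3*(-29) + a*(-152) + a^5 + 123*a^2 + 60) + (a^3 + a*4 - 1 + a^2*9)
= a^5 - 148*a + a^4*(-3) - 28*a^3 + a^2*132 + 59
2) a^5 - 148*a + a^4*(-3) - 28*a^3 + a^2*132 + 59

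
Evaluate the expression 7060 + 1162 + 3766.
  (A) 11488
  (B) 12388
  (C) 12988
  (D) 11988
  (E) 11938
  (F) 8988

First: 7060 + 1162 = 8222
Then: 8222 + 3766 = 11988
D) 11988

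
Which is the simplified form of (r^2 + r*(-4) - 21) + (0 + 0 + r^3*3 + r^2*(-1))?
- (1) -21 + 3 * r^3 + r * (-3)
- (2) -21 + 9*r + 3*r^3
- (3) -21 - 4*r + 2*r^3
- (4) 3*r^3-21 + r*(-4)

Adding the polynomials and combining like terms:
(r^2 + r*(-4) - 21) + (0 + 0 + r^3*3 + r^2*(-1))
= 3*r^3-21 + r*(-4)
4) 3*r^3-21 + r*(-4)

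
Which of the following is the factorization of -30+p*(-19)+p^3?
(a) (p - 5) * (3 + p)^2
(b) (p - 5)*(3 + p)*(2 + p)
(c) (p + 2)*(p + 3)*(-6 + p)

We need to factor -30+p*(-19)+p^3.
The factored form is (p - 5)*(3 + p)*(2 + p).
b) (p - 5)*(3 + p)*(2 + p)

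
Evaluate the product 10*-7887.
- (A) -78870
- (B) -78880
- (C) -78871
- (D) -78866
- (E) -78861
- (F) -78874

10 * -7887 = -78870
A) -78870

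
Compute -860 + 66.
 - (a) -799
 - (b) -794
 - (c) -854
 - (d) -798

-860 + 66 = -794
b) -794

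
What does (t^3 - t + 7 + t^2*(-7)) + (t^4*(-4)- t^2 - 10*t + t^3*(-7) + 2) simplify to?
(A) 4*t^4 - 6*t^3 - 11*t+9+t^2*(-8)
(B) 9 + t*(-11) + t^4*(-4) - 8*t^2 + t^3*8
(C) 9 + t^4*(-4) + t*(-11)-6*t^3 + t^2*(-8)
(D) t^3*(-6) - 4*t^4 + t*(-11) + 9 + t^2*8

Adding the polynomials and combining like terms:
(t^3 - t + 7 + t^2*(-7)) + (t^4*(-4) - t^2 - 10*t + t^3*(-7) + 2)
= 9 + t^4*(-4) + t*(-11)-6*t^3 + t^2*(-8)
C) 9 + t^4*(-4) + t*(-11)-6*t^3 + t^2*(-8)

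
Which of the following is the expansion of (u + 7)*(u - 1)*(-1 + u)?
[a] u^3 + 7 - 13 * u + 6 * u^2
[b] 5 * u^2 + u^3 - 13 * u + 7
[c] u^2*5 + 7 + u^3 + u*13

Expanding (u + 7)*(u - 1)*(-1 + u):
= 5 * u^2 + u^3 - 13 * u + 7
b) 5 * u^2 + u^3 - 13 * u + 7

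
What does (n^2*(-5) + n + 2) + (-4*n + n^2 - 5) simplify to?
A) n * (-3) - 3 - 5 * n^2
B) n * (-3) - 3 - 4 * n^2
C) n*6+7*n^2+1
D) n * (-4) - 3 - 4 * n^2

Adding the polynomials and combining like terms:
(n^2*(-5) + n + 2) + (-4*n + n^2 - 5)
= n * (-3) - 3 - 4 * n^2
B) n * (-3) - 3 - 4 * n^2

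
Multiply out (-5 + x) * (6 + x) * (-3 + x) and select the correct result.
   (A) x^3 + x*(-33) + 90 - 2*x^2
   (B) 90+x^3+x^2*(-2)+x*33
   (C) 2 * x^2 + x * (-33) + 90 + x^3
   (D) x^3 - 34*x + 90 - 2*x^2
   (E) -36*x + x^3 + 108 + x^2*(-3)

Expanding (-5 + x) * (6 + x) * (-3 + x):
= x^3 + x*(-33) + 90 - 2*x^2
A) x^3 + x*(-33) + 90 - 2*x^2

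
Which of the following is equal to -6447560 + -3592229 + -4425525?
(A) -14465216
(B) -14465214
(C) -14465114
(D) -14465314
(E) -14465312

First: -6447560 + -3592229 = -10039789
Then: -10039789 + -4425525 = -14465314
D) -14465314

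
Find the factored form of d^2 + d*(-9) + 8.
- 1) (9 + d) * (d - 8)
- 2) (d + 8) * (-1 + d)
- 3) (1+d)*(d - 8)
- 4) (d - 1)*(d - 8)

We need to factor d^2 + d*(-9) + 8.
The factored form is (d - 1)*(d - 8).
4) (d - 1)*(d - 8)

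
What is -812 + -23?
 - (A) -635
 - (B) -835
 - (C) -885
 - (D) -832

-812 + -23 = -835
B) -835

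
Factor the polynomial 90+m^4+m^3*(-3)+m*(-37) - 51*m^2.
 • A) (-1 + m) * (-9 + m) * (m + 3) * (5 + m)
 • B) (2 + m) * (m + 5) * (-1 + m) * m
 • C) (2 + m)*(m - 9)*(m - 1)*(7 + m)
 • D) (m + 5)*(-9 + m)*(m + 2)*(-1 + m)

We need to factor 90+m^4+m^3*(-3)+m*(-37) - 51*m^2.
The factored form is (m + 5)*(-9 + m)*(m + 2)*(-1 + m).
D) (m + 5)*(-9 + m)*(m + 2)*(-1 + m)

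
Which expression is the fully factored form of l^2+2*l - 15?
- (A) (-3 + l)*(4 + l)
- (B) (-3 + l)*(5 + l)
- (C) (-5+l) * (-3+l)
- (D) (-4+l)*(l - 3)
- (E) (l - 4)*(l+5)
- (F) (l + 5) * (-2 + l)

We need to factor l^2+2*l - 15.
The factored form is (-3 + l)*(5 + l).
B) (-3 + l)*(5 + l)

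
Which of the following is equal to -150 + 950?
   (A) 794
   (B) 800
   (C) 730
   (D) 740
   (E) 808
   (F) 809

-150 + 950 = 800
B) 800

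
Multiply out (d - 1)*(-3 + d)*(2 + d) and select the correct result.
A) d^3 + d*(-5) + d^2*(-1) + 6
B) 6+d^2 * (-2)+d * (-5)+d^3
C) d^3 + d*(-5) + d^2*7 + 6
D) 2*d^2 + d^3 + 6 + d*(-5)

Expanding (d - 1)*(-3 + d)*(2 + d):
= 6+d^2 * (-2)+d * (-5)+d^3
B) 6+d^2 * (-2)+d * (-5)+d^3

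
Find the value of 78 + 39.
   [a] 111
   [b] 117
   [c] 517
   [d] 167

78 + 39 = 117
b) 117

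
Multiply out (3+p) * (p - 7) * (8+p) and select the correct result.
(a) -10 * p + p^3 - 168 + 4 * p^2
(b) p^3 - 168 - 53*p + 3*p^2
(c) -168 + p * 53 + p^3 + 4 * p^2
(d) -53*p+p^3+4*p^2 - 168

Expanding (3+p) * (p - 7) * (8+p):
= -53*p+p^3+4*p^2 - 168
d) -53*p+p^3+4*p^2 - 168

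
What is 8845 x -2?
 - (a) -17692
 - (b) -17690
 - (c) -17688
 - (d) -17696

8845 * -2 = -17690
b) -17690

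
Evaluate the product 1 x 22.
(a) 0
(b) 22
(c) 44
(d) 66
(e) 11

1 * 22 = 22
b) 22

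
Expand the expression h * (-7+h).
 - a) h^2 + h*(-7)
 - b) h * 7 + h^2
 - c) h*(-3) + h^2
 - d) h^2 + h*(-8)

Expanding h * (-7+h):
= h^2 + h*(-7)
a) h^2 + h*(-7)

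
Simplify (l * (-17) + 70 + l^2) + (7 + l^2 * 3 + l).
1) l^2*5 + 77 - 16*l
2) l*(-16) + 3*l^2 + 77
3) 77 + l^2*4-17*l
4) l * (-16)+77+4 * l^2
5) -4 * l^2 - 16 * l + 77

Adding the polynomials and combining like terms:
(l*(-17) + 70 + l^2) + (7 + l^2*3 + l)
= l * (-16)+77+4 * l^2
4) l * (-16)+77+4 * l^2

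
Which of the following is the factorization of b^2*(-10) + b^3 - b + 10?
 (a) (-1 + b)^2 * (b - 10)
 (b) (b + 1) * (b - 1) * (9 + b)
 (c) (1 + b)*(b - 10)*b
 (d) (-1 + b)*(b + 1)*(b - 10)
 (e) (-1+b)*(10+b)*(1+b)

We need to factor b^2*(-10) + b^3 - b + 10.
The factored form is (-1 + b)*(b + 1)*(b - 10).
d) (-1 + b)*(b + 1)*(b - 10)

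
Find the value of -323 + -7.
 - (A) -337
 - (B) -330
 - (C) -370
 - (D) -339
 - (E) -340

-323 + -7 = -330
B) -330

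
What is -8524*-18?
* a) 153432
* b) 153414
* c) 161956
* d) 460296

-8524 * -18 = 153432
a) 153432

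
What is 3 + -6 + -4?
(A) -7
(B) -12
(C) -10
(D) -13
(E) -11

First: 3 + -6 = -3
Then: -3 + -4 = -7
A) -7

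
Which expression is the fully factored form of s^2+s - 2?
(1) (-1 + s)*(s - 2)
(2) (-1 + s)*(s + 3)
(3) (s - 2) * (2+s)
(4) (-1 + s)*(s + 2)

We need to factor s^2+s - 2.
The factored form is (-1 + s)*(s + 2).
4) (-1 + s)*(s + 2)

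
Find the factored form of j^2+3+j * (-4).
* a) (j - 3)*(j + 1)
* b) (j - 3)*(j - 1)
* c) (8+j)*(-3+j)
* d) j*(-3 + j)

We need to factor j^2+3+j * (-4).
The factored form is (j - 3)*(j - 1).
b) (j - 3)*(j - 1)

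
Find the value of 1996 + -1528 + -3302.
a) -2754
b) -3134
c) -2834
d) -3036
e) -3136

First: 1996 + -1528 = 468
Then: 468 + -3302 = -2834
c) -2834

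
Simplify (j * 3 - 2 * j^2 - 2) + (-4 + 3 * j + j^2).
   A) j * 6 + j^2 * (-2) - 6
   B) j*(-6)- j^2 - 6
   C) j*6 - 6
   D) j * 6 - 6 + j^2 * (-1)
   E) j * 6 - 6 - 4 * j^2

Adding the polynomials and combining like terms:
(j*3 - 2*j^2 - 2) + (-4 + 3*j + j^2)
= j * 6 - 6 + j^2 * (-1)
D) j * 6 - 6 + j^2 * (-1)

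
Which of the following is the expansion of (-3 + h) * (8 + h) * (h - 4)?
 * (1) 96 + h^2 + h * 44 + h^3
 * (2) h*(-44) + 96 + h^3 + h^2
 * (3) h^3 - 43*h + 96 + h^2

Expanding (-3 + h) * (8 + h) * (h - 4):
= h*(-44) + 96 + h^3 + h^2
2) h*(-44) + 96 + h^3 + h^2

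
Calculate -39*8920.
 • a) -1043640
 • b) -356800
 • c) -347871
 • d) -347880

-39 * 8920 = -347880
d) -347880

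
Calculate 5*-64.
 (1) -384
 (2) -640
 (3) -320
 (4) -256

5 * -64 = -320
3) -320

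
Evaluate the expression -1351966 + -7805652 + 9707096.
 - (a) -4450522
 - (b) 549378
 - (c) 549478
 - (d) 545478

First: -1351966 + -7805652 = -9157618
Then: -9157618 + 9707096 = 549478
c) 549478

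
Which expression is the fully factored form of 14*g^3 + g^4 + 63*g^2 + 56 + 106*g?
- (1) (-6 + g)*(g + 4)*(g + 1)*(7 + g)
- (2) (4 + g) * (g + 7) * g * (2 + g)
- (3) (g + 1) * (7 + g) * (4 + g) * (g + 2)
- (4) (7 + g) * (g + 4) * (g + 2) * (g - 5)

We need to factor 14*g^3 + g^4 + 63*g^2 + 56 + 106*g.
The factored form is (g + 1) * (7 + g) * (4 + g) * (g + 2).
3) (g + 1) * (7 + g) * (4 + g) * (g + 2)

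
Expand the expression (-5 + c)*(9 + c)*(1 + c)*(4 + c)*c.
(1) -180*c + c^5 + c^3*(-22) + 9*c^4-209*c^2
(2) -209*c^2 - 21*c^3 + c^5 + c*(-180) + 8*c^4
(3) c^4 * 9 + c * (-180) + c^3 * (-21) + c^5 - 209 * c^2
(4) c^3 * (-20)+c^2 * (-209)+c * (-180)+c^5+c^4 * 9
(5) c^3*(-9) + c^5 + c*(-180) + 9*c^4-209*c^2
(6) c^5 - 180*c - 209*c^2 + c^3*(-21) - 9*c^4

Expanding (-5 + c)*(9 + c)*(1 + c)*(4 + c)*c:
= c^4 * 9 + c * (-180) + c^3 * (-21) + c^5 - 209 * c^2
3) c^4 * 9 + c * (-180) + c^3 * (-21) + c^5 - 209 * c^2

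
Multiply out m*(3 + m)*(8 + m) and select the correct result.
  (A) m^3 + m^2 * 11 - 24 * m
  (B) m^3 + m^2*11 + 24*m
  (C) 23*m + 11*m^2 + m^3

Expanding m*(3 + m)*(8 + m):
= m^3 + m^2*11 + 24*m
B) m^3 + m^2*11 + 24*m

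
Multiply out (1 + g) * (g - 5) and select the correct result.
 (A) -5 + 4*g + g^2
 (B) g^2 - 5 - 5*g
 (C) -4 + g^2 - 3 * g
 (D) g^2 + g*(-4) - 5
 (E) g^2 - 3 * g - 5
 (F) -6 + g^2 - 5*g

Expanding (1 + g) * (g - 5):
= g^2 + g*(-4) - 5
D) g^2 + g*(-4) - 5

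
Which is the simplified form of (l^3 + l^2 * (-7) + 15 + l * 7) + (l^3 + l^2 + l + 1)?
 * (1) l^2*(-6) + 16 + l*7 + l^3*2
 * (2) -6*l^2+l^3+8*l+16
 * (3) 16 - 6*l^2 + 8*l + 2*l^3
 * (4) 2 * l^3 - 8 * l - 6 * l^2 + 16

Adding the polynomials and combining like terms:
(l^3 + l^2*(-7) + 15 + l*7) + (l^3 + l^2 + l + 1)
= 16 - 6*l^2 + 8*l + 2*l^3
3) 16 - 6*l^2 + 8*l + 2*l^3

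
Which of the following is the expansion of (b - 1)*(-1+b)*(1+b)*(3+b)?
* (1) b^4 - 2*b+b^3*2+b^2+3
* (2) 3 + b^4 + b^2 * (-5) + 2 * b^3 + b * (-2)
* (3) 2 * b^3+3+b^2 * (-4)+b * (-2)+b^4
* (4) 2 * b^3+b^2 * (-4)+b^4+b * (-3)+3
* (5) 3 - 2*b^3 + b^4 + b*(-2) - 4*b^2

Expanding (b - 1)*(-1+b)*(1+b)*(3+b):
= 2 * b^3+3+b^2 * (-4)+b * (-2)+b^4
3) 2 * b^3+3+b^2 * (-4)+b * (-2)+b^4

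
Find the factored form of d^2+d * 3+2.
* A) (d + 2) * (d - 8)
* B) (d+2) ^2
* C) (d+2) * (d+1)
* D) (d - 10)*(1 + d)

We need to factor d^2+d * 3+2.
The factored form is (d+2) * (d+1).
C) (d+2) * (d+1)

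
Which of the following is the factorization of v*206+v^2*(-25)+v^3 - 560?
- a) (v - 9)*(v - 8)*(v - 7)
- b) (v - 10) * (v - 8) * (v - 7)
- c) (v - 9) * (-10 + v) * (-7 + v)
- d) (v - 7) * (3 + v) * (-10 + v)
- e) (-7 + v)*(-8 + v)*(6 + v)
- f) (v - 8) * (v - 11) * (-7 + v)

We need to factor v*206+v^2*(-25)+v^3 - 560.
The factored form is (v - 10) * (v - 8) * (v - 7).
b) (v - 10) * (v - 8) * (v - 7)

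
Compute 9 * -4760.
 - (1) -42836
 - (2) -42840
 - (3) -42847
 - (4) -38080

9 * -4760 = -42840
2) -42840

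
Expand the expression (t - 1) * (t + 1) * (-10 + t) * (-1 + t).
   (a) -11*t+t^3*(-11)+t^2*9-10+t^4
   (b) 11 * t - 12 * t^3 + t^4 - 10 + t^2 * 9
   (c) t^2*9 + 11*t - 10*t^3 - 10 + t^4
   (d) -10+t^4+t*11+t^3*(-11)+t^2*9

Expanding (t - 1) * (t + 1) * (-10 + t) * (-1 + t):
= -10+t^4+t*11+t^3*(-11)+t^2*9
d) -10+t^4+t*11+t^3*(-11)+t^2*9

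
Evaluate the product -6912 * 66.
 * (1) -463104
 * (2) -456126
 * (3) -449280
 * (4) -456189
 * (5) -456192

-6912 * 66 = -456192
5) -456192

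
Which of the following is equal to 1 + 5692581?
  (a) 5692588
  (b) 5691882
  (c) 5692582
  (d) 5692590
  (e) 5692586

1 + 5692581 = 5692582
c) 5692582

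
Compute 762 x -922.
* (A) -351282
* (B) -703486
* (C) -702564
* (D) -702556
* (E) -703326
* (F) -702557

762 * -922 = -702564
C) -702564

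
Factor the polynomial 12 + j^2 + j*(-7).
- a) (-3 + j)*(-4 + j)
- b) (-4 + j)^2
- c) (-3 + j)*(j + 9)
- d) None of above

We need to factor 12 + j^2 + j*(-7).
The factored form is (-3 + j)*(-4 + j).
a) (-3 + j)*(-4 + j)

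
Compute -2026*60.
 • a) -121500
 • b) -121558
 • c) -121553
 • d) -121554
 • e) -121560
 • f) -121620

-2026 * 60 = -121560
e) -121560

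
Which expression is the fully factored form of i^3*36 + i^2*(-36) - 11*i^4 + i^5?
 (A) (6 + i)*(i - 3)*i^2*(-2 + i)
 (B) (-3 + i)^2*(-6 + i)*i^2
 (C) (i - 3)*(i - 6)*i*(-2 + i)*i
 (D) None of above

We need to factor i^3*36 + i^2*(-36) - 11*i^4 + i^5.
The factored form is (i - 3)*(i - 6)*i*(-2 + i)*i.
C) (i - 3)*(i - 6)*i*(-2 + i)*i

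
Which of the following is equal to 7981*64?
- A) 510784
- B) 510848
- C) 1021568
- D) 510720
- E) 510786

7981 * 64 = 510784
A) 510784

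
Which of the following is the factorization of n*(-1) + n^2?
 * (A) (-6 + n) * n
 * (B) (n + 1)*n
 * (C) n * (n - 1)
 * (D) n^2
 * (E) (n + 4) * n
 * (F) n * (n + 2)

We need to factor n*(-1) + n^2.
The factored form is n * (n - 1).
C) n * (n - 1)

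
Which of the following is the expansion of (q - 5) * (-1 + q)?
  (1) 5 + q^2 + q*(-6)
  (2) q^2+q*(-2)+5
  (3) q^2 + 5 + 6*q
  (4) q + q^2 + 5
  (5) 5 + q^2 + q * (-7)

Expanding (q - 5) * (-1 + q):
= 5 + q^2 + q*(-6)
1) 5 + q^2 + q*(-6)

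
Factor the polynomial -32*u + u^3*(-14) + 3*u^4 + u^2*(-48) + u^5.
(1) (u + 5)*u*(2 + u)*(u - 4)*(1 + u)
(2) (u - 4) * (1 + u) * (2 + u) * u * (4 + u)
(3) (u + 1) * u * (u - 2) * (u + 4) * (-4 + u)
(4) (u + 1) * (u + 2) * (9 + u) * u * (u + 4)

We need to factor -32*u + u^3*(-14) + 3*u^4 + u^2*(-48) + u^5.
The factored form is (u - 4) * (1 + u) * (2 + u) * u * (4 + u).
2) (u - 4) * (1 + u) * (2 + u) * u * (4 + u)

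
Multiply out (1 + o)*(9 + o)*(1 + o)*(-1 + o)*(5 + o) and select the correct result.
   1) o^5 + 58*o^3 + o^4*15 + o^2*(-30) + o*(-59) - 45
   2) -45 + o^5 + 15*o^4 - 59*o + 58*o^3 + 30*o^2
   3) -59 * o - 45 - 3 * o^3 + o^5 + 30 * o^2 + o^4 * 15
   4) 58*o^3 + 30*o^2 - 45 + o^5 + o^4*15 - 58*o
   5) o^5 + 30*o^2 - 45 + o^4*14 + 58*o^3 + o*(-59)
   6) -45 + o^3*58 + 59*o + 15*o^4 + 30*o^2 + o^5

Expanding (1 + o)*(9 + o)*(1 + o)*(-1 + o)*(5 + o):
= -45 + o^5 + 15*o^4 - 59*o + 58*o^3 + 30*o^2
2) -45 + o^5 + 15*o^4 - 59*o + 58*o^3 + 30*o^2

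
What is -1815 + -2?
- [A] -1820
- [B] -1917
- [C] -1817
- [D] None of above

-1815 + -2 = -1817
C) -1817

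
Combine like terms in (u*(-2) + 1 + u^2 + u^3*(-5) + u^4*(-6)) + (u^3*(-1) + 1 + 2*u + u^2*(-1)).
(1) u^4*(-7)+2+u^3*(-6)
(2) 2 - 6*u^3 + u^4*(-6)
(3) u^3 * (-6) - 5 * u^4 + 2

Adding the polynomials and combining like terms:
(u*(-2) + 1 + u^2 + u^3*(-5) + u^4*(-6)) + (u^3*(-1) + 1 + 2*u + u^2*(-1))
= 2 - 6*u^3 + u^4*(-6)
2) 2 - 6*u^3 + u^4*(-6)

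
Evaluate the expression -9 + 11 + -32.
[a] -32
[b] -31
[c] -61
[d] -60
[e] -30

First: -9 + 11 = 2
Then: 2 + -32 = -30
e) -30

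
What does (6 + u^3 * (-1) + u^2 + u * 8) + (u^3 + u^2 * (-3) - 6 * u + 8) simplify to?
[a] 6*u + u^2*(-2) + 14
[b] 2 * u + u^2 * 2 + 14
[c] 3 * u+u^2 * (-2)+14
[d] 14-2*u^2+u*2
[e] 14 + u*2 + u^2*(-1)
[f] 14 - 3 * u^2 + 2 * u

Adding the polynomials and combining like terms:
(6 + u^3*(-1) + u^2 + u*8) + (u^3 + u^2*(-3) - 6*u + 8)
= 14-2*u^2+u*2
d) 14-2*u^2+u*2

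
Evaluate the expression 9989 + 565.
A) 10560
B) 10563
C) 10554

9989 + 565 = 10554
C) 10554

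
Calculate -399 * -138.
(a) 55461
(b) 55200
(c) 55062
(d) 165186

-399 * -138 = 55062
c) 55062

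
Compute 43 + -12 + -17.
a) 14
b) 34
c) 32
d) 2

First: 43 + -12 = 31
Then: 31 + -17 = 14
a) 14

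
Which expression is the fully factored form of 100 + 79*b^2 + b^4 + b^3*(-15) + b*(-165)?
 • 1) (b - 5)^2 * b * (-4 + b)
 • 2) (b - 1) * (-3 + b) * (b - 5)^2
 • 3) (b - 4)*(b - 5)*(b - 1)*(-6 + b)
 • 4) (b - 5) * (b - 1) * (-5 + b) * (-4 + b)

We need to factor 100 + 79*b^2 + b^4 + b^3*(-15) + b*(-165).
The factored form is (b - 5) * (b - 1) * (-5 + b) * (-4 + b).
4) (b - 5) * (b - 1) * (-5 + b) * (-4 + b)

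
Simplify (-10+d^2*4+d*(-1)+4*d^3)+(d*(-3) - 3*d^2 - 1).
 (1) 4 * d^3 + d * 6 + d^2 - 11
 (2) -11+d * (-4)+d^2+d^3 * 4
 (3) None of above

Adding the polynomials and combining like terms:
(-10 + d^2*4 + d*(-1) + 4*d^3) + (d*(-3) - 3*d^2 - 1)
= -11+d * (-4)+d^2+d^3 * 4
2) -11+d * (-4)+d^2+d^3 * 4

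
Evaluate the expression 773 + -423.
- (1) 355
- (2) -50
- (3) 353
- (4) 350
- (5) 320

773 + -423 = 350
4) 350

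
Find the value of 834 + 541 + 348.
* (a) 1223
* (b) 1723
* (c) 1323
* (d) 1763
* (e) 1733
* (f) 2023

First: 834 + 541 = 1375
Then: 1375 + 348 = 1723
b) 1723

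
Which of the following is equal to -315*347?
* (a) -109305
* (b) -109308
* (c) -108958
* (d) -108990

-315 * 347 = -109305
a) -109305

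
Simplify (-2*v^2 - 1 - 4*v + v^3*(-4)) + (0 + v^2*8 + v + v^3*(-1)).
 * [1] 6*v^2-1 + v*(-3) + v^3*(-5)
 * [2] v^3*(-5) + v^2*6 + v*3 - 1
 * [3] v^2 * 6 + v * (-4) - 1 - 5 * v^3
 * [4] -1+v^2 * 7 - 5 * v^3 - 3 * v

Adding the polynomials and combining like terms:
(-2*v^2 - 1 - 4*v + v^3*(-4)) + (0 + v^2*8 + v + v^3*(-1))
= 6*v^2-1 + v*(-3) + v^3*(-5)
1) 6*v^2-1 + v*(-3) + v^3*(-5)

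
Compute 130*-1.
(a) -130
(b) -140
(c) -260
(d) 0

130 * -1 = -130
a) -130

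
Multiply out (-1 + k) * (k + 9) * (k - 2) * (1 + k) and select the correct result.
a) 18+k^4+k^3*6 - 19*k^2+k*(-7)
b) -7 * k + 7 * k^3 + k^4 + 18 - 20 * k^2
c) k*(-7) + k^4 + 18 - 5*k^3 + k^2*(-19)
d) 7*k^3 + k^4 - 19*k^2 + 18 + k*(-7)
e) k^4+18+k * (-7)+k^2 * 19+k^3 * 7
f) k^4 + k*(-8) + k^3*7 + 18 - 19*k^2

Expanding (-1 + k) * (k + 9) * (k - 2) * (1 + k):
= 7*k^3 + k^4 - 19*k^2 + 18 + k*(-7)
d) 7*k^3 + k^4 - 19*k^2 + 18 + k*(-7)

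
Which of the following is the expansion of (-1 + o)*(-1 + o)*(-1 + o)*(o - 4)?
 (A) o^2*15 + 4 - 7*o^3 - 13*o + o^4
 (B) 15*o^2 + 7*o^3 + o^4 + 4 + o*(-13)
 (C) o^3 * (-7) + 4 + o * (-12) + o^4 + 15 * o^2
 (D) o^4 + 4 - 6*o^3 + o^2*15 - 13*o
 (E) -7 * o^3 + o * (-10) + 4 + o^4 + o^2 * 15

Expanding (-1 + o)*(-1 + o)*(-1 + o)*(o - 4):
= o^2*15 + 4 - 7*o^3 - 13*o + o^4
A) o^2*15 + 4 - 7*o^3 - 13*o + o^4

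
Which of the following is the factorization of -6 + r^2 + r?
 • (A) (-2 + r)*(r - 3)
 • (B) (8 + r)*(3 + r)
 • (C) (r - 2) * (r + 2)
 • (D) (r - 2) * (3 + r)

We need to factor -6 + r^2 + r.
The factored form is (r - 2) * (3 + r).
D) (r - 2) * (3 + r)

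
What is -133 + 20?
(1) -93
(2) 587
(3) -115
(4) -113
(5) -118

-133 + 20 = -113
4) -113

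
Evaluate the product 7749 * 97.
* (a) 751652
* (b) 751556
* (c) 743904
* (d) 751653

7749 * 97 = 751653
d) 751653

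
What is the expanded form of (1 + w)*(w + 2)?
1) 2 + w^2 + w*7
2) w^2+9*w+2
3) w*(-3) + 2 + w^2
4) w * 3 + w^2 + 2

Expanding (1 + w)*(w + 2):
= w * 3 + w^2 + 2
4) w * 3 + w^2 + 2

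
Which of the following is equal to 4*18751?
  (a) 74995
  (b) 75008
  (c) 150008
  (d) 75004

4 * 18751 = 75004
d) 75004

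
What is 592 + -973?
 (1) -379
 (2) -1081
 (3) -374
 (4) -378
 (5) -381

592 + -973 = -381
5) -381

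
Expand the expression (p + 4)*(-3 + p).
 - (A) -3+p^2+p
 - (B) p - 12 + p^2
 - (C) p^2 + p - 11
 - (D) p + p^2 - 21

Expanding (p + 4)*(-3 + p):
= p - 12 + p^2
B) p - 12 + p^2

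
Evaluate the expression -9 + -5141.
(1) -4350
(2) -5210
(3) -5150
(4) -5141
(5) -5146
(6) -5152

-9 + -5141 = -5150
3) -5150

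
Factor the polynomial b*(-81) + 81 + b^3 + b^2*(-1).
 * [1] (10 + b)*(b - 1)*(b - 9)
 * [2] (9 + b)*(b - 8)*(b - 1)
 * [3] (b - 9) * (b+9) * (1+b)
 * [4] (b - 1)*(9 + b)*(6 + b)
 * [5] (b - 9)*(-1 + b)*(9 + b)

We need to factor b*(-81) + 81 + b^3 + b^2*(-1).
The factored form is (b - 9)*(-1 + b)*(9 + b).
5) (b - 9)*(-1 + b)*(9 + b)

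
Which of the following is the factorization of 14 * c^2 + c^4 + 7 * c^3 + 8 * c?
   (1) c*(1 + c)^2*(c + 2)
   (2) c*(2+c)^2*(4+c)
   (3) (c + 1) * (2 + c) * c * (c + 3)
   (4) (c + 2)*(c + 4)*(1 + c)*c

We need to factor 14 * c^2 + c^4 + 7 * c^3 + 8 * c.
The factored form is (c + 2)*(c + 4)*(1 + c)*c.
4) (c + 2)*(c + 4)*(1 + c)*c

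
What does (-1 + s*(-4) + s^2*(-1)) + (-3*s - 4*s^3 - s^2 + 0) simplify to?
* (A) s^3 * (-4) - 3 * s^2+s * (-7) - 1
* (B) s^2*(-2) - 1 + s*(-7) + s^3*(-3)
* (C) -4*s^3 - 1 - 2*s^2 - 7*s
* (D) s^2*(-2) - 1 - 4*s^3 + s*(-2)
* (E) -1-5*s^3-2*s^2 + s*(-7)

Adding the polynomials and combining like terms:
(-1 + s*(-4) + s^2*(-1)) + (-3*s - 4*s^3 - s^2 + 0)
= -4*s^3 - 1 - 2*s^2 - 7*s
C) -4*s^3 - 1 - 2*s^2 - 7*s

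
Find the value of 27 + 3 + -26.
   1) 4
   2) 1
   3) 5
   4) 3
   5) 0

First: 27 + 3 = 30
Then: 30 + -26 = 4
1) 4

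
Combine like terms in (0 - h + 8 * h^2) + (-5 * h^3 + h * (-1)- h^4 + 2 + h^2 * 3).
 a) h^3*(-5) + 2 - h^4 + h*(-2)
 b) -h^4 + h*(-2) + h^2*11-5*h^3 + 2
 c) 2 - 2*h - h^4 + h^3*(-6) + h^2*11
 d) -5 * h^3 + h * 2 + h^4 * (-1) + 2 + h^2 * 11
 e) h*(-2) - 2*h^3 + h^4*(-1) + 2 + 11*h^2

Adding the polynomials and combining like terms:
(0 - h + 8*h^2) + (-5*h^3 + h*(-1) - h^4 + 2 + h^2*3)
= -h^4 + h*(-2) + h^2*11-5*h^3 + 2
b) -h^4 + h*(-2) + h^2*11-5*h^3 + 2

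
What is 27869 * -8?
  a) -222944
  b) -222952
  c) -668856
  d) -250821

27869 * -8 = -222952
b) -222952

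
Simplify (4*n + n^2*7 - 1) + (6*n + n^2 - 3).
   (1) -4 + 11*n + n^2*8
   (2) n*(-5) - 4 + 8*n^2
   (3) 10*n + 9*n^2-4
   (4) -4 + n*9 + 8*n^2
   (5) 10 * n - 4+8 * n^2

Adding the polynomials and combining like terms:
(4*n + n^2*7 - 1) + (6*n + n^2 - 3)
= 10 * n - 4+8 * n^2
5) 10 * n - 4+8 * n^2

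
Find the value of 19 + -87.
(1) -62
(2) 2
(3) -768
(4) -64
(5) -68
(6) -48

19 + -87 = -68
5) -68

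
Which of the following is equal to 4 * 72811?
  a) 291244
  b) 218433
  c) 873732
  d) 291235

4 * 72811 = 291244
a) 291244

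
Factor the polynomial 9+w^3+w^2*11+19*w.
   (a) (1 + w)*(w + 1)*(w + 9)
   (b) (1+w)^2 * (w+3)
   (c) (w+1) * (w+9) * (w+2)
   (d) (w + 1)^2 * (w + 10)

We need to factor 9+w^3+w^2*11+19*w.
The factored form is (1 + w)*(w + 1)*(w + 9).
a) (1 + w)*(w + 1)*(w + 9)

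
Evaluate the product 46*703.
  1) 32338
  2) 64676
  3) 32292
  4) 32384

46 * 703 = 32338
1) 32338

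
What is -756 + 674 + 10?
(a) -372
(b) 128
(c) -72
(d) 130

First: -756 + 674 = -82
Then: -82 + 10 = -72
c) -72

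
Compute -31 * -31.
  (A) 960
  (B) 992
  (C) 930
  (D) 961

-31 * -31 = 961
D) 961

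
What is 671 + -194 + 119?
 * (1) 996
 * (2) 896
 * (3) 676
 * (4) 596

First: 671 + -194 = 477
Then: 477 + 119 = 596
4) 596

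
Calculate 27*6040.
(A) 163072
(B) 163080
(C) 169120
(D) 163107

27 * 6040 = 163080
B) 163080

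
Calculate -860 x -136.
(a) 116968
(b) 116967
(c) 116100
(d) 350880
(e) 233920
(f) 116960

-860 * -136 = 116960
f) 116960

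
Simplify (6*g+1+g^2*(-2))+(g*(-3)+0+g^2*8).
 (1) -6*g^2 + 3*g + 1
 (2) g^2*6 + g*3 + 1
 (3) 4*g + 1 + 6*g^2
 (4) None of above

Adding the polynomials and combining like terms:
(6*g + 1 + g^2*(-2)) + (g*(-3) + 0 + g^2*8)
= g^2*6 + g*3 + 1
2) g^2*6 + g*3 + 1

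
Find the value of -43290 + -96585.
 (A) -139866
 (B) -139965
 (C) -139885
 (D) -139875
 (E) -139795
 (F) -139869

-43290 + -96585 = -139875
D) -139875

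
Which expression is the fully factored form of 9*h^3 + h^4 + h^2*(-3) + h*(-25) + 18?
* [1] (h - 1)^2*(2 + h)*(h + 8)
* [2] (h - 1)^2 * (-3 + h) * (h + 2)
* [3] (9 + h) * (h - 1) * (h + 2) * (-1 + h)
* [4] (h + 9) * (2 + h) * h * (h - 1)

We need to factor 9*h^3 + h^4 + h^2*(-3) + h*(-25) + 18.
The factored form is (9 + h) * (h - 1) * (h + 2) * (-1 + h).
3) (9 + h) * (h - 1) * (h + 2) * (-1 + h)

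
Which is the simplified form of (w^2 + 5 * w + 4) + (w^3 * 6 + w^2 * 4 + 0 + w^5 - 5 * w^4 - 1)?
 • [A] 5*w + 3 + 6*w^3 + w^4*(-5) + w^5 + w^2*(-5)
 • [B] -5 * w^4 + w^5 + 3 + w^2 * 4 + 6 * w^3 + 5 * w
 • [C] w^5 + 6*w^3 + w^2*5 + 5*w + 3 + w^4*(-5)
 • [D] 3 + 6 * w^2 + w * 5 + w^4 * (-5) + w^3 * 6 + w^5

Adding the polynomials and combining like terms:
(w^2 + 5*w + 4) + (w^3*6 + w^2*4 + 0 + w^5 - 5*w^4 - 1)
= w^5 + 6*w^3 + w^2*5 + 5*w + 3 + w^4*(-5)
C) w^5 + 6*w^3 + w^2*5 + 5*w + 3 + w^4*(-5)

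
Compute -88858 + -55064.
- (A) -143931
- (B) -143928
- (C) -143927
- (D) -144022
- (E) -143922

-88858 + -55064 = -143922
E) -143922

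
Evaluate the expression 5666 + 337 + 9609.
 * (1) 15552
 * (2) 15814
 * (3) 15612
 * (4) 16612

First: 5666 + 337 = 6003
Then: 6003 + 9609 = 15612
3) 15612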